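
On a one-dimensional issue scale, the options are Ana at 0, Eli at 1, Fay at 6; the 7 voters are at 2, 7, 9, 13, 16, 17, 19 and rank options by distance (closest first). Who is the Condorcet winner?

Fay

With single-peaked preferences on a line, the Condorcet winner is the candidate closest to the median voter.
The median voter (position 13) is closest to Fay at 6.
Check: Fay vs Ana — voters closer to Fay: 6 of 7.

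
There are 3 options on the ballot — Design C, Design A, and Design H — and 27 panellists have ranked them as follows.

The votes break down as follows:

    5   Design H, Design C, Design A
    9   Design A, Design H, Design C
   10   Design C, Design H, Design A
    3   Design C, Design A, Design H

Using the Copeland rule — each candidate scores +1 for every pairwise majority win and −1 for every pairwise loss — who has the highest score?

Pairwise results:
  Design C vs Design A: Design C wins 18–9.
  Design C vs Design H: Design H wins 14–13.
  Design A vs Design H: Design H wins 15–12.
Copeland scores (wins − losses):
  Design C: 1 − 1 = 0
  Design A: 0 − 2 = -2
  Design H: 2 − 0 = 2
Design H has the best Copeland score.

Design H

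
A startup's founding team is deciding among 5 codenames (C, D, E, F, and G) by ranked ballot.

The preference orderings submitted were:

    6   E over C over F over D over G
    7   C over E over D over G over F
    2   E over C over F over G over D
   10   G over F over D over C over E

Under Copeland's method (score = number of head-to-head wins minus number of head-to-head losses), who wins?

C

Pairwise results:
  C vs D: C wins 15–10.
  C vs E: C wins 17–8.
  C vs F: C wins 15–10.
  C vs G: C wins 15–10.
  D vs E: E wins 15–10.
  D vs F: F wins 18–7.
  D vs G: D wins 13–12.
  E vs F: E wins 15–10.
  E vs G: E wins 15–10.
  F vs G: G wins 17–8.
Copeland scores (wins − losses):
  C: 4 − 0 = 4
  D: 1 − 3 = -2
  E: 3 − 1 = 2
  F: 1 − 3 = -2
  G: 1 − 3 = -2
C has the best Copeland score.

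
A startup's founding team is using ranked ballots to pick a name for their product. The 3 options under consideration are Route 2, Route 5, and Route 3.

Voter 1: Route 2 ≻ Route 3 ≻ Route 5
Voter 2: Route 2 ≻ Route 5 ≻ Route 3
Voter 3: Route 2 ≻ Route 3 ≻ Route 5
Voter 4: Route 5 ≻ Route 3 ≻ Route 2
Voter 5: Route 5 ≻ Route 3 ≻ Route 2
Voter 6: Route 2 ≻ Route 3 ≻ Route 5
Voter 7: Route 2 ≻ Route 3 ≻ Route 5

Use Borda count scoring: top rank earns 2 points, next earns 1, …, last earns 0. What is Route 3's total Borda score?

6

Borda scores:
  Route 2: 2 + 2 + 2 + 0 + 0 + 2 + 2 = 10
  Route 5: 0 + 1 + 0 + 2 + 2 + 0 + 0 = 5
  Route 3: 1 + 0 + 1 + 1 + 1 + 1 + 1 = 6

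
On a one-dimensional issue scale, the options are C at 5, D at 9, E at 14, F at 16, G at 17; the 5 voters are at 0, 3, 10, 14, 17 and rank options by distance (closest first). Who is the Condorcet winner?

D

With single-peaked preferences on a line, the Condorcet winner is the candidate closest to the median voter.
The median voter (position 10) is closest to D at 9.
Check: D vs E — voters closer to D: 3 of 5.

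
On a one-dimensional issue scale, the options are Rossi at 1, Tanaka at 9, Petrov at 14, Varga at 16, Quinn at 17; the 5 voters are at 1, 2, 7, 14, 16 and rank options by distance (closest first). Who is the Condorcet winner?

With single-peaked preferences on a line, the Condorcet winner is the candidate closest to the median voter.
The median voter (position 7) is closest to Tanaka at 9.
Check: Tanaka vs Quinn — voters closer to Tanaka: 3 of 5.

Tanaka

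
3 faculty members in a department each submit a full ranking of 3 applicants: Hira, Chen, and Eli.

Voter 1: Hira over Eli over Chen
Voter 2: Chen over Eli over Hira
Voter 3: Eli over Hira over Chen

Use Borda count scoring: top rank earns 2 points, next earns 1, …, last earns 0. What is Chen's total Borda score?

Borda scores:
  Hira: 2 + 0 + 1 = 3
  Chen: 0 + 2 + 0 = 2
  Eli: 1 + 1 + 2 = 4

2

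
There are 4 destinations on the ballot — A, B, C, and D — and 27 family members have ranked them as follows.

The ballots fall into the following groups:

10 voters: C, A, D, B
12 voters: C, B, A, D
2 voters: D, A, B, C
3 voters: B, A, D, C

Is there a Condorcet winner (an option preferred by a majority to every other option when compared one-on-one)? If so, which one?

C

Head-to-head results (27 voters total):
A vs B: B wins 15–12.
A vs C: C wins 22–5.
A vs D: A wins 25–2.
B vs C: C wins 22–5.
B vs D: B wins 15–12.
C vs D: C wins 22–5.
C beats each rival — A (22–5), B (22–5), D (22–5) — so C is the Condorcet winner.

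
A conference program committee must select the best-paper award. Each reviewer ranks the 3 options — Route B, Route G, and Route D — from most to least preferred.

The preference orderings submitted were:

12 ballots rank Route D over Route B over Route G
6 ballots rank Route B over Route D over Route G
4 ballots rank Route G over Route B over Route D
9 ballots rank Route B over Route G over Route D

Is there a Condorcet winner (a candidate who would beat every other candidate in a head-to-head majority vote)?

Yes

Head-to-head results (31 voters total):
Route B vs Route G: Route B wins 27–4.
Route B vs Route D: Route B wins 19–12.
Route G vs Route D: Route D wins 18–13.
Route B beats each rival — Route G (27–4), Route D (19–12) — so Route B is the Condorcet winner.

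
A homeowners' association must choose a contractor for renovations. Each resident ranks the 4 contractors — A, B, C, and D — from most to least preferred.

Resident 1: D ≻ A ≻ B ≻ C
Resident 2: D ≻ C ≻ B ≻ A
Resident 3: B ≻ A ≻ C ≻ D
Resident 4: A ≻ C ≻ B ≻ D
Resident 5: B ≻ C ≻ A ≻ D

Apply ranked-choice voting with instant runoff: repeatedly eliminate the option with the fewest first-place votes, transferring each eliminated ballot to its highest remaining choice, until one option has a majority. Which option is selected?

B

Round 1: B 2, D 2, A 1, C 0. C has the fewest and is eliminated.
Round 2: B 2, D 2, A 1. A has the fewest and is eliminated.
Round 3: B 3, D 2. B has a majority.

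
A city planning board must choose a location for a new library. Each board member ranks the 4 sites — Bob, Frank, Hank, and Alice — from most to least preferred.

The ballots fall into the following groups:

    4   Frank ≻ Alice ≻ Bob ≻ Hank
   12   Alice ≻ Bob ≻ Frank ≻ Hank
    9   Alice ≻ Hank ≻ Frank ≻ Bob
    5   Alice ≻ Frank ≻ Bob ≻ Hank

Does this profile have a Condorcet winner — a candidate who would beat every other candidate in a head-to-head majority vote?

Head-to-head results (30 voters total):
Bob vs Frank: Frank wins 18–12.
Bob vs Hank: Bob wins 21–9.
Bob vs Alice: Alice wins 30–0.
Frank vs Hank: Frank wins 21–9.
Frank vs Alice: Alice wins 26–4.
Hank vs Alice: Alice wins 30–0.
Alice beats each rival — Bob (30–0), Frank (26–4), Hank (30–0) — so Alice is the Condorcet winner.

Yes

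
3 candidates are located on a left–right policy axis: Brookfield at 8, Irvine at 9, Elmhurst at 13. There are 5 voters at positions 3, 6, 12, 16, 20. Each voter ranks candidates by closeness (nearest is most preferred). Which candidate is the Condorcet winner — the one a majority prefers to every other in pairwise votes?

With single-peaked preferences on a line, the Condorcet winner is the candidate closest to the median voter.
The median voter (position 12) is closest to Elmhurst at 13.
Check: Elmhurst vs Brookfield — voters closer to Elmhurst: 3 of 5.

Elmhurst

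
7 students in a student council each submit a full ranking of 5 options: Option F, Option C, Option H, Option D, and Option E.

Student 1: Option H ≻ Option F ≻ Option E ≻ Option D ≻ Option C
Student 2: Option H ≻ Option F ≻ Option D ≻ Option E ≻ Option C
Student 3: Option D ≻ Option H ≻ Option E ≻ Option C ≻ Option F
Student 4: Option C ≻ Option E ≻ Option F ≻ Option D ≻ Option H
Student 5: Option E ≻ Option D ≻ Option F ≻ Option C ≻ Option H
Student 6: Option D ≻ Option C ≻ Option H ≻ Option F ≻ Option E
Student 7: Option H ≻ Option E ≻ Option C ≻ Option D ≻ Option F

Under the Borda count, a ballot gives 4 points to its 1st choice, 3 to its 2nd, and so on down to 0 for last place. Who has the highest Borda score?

Borda scores:
  Option F: 3 + 3 + 0 + 2 + 2 + 1 + 0 = 11
  Option C: 0 + 0 + 1 + 4 + 1 + 3 + 2 = 11
  Option H: 4 + 4 + 3 + 0 + 0 + 2 + 4 = 17
  Option D: 1 + 2 + 4 + 1 + 3 + 4 + 1 = 16
  Option E: 2 + 1 + 2 + 3 + 4 + 0 + 3 = 15
Option H has the highest total.

Option H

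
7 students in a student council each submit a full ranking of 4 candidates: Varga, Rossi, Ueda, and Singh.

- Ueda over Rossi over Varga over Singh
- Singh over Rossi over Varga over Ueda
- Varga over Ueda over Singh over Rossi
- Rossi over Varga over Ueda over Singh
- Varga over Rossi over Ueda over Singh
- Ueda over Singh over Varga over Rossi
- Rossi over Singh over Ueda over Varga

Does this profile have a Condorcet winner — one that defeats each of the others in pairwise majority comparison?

Head-to-head results (7 voters total):
Varga vs Rossi: Rossi wins 4–3.
Varga vs Ueda: Varga wins 4–3.
Varga vs Singh: Varga wins 4–3.
Rossi vs Ueda: Rossi wins 4–3.
Rossi vs Singh: Rossi wins 4–3.
Ueda vs Singh: Ueda wins 5–2.
Rossi beats each rival — Varga (4–3), Ueda (4–3), Singh (4–3) — so Rossi is the Condorcet winner.

Yes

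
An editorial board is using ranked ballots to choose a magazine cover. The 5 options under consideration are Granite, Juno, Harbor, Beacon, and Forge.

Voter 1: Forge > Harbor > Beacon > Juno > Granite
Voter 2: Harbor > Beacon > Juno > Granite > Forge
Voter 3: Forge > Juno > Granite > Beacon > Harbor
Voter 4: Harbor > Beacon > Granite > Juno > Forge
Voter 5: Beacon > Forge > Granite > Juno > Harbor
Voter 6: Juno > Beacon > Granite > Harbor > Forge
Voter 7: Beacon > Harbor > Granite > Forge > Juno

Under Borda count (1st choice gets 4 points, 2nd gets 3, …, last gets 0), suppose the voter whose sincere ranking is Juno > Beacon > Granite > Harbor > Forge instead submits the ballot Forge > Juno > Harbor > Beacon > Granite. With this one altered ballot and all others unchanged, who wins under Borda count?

Borda totals with the altered ballot: Granite 9, Juno 11, Harbor 16, Beacon 18, Forge 16.
The winner is unchanged: still Beacon.

Beacon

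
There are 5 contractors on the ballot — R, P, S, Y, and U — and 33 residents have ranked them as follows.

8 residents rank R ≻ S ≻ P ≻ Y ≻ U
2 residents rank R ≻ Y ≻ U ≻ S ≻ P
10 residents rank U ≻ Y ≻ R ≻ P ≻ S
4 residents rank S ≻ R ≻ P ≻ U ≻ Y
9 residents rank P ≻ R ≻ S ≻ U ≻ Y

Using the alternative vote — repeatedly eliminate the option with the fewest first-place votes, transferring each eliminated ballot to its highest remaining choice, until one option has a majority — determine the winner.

Round 1: R 10, U 10, P 9, S 4, Y 0. Y has the fewest and is eliminated.
Round 2: R 10, U 10, P 9, S 4. S has the fewest and is eliminated.
Round 3: R 14, U 10, P 9. P has the fewest and is eliminated.
Round 4: R 23, U 10. R has a majority.

R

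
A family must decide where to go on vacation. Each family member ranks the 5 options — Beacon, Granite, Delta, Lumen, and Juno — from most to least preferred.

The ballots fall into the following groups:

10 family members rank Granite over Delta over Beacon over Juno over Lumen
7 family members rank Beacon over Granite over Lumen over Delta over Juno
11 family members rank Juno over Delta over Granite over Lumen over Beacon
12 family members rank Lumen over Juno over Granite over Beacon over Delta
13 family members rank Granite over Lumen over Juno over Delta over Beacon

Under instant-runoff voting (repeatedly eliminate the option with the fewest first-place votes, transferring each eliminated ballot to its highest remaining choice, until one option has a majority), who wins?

Round 1: Granite 23, Lumen 12, Juno 11, Beacon 7, Delta 0. Delta has the fewest and is eliminated.
Round 2: Granite 23, Lumen 12, Juno 11, Beacon 7. Beacon has the fewest and is eliminated.
Round 3: Granite 30, Lumen 12, Juno 11. Granite has a majority.

Granite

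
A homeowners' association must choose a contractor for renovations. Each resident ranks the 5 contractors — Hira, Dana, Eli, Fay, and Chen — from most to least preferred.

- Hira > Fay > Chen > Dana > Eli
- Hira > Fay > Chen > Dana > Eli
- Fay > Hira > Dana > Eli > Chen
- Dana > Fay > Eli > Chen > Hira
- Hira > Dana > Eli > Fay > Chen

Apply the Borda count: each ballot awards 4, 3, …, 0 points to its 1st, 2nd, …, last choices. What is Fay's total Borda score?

14

Borda scores:
  Hira: 4 + 4 + 3 + 0 + 4 = 15
  Dana: 1 + 1 + 2 + 4 + 3 = 11
  Eli: 0 + 0 + 1 + 2 + 2 = 5
  Fay: 3 + 3 + 4 + 3 + 1 = 14
  Chen: 2 + 2 + 0 + 1 + 0 = 5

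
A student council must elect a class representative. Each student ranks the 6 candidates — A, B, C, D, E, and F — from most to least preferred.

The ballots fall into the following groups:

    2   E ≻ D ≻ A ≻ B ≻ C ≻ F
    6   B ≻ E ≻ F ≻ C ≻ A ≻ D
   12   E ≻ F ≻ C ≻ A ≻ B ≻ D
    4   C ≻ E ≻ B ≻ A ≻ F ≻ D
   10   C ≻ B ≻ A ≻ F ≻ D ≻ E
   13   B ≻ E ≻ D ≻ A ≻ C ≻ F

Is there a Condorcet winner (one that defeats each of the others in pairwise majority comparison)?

No

Head-to-head results (47 voters total):
A vs B: B wins 33–14.
A vs C: C wins 32–15.
A vs D: A wins 32–15.
A vs E: E wins 37–10.
A vs F: A wins 29–18.
B vs C: C wins 26–21.
B vs D: B wins 45–2.
B vs E: B wins 29–18.
B vs F: B wins 35–12.
C vs D: C wins 32–15.
C vs E: E wins 33–14.
C vs F: C wins 29–18.
D vs E: E wins 37–10.
D vs F: F wins 32–15.
E vs F: E wins 37–10.
No candidate beats all others: B beats E beats C beats B, a majority cycle.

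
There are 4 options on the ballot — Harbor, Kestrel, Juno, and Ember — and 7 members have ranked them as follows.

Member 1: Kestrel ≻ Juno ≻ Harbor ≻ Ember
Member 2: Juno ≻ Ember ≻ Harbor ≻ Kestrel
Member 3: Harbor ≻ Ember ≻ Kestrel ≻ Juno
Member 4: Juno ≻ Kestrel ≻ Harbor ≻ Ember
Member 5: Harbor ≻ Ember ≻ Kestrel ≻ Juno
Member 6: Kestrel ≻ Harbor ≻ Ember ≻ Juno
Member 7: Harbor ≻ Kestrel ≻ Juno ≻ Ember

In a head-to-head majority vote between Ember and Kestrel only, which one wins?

Ballots ranking Ember above Kestrel: 3.
Ballots ranking Kestrel above Ember: 4.
Kestrel wins the head-to-head, 4–3.

Kestrel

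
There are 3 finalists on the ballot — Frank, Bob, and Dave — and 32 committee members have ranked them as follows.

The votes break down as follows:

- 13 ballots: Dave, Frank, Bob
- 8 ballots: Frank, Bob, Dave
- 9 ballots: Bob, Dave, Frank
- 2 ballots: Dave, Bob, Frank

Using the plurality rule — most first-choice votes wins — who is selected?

Dave

First-place vote totals:
  Frank: 8
  Bob: 9
  Dave: 15
Dave has the most first-place votes.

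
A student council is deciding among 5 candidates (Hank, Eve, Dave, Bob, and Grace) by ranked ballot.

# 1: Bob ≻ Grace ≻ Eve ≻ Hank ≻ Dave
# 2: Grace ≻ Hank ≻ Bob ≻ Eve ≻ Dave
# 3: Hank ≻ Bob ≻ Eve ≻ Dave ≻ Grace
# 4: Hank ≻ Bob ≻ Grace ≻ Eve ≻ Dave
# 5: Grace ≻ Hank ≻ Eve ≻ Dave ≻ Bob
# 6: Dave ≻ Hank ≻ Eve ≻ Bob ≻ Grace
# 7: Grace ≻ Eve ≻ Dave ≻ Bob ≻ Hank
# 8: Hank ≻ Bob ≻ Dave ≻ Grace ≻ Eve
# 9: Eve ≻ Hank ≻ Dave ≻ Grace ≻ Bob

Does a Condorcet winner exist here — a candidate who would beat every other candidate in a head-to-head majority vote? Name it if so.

Head-to-head results (9 voters total):
Hank vs Eve: Hank wins 6–3.
Hank vs Dave: Hank wins 7–2.
Hank vs Bob: Hank wins 7–2.
Hank vs Grace: Hank wins 5–4.
Eve vs Dave: Eve wins 7–2.
Eve vs Bob: Bob wins 5–4.
Eve vs Grace: Grace wins 6–3.
Dave vs Bob: Bob wins 5–4.
Dave vs Grace: Grace wins 5–4.
Bob vs Grace: Bob wins 5–4.
Hank beats each rival — Eve (6–3), Dave (7–2), Bob (7–2), Grace (5–4) — so Hank is the Condorcet winner.

Hank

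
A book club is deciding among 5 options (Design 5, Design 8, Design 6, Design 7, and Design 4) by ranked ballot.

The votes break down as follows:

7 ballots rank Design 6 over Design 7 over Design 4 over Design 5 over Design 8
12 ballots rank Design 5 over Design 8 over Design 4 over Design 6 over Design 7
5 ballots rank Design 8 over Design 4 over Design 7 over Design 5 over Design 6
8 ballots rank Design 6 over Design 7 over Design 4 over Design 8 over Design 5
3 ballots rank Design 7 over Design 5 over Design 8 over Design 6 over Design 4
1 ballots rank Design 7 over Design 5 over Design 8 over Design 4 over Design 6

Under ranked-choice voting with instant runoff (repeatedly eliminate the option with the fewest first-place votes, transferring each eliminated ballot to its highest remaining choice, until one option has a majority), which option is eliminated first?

Round 1: Design 6 15, Design 5 12, Design 8 5, Design 7 4, Design 4 0. Design 4 has the fewest and is eliminated.
Round 2: Design 6 15, Design 5 12, Design 8 5, Design 7 4. Design 7 has the fewest and is eliminated.
Round 3: Design 5 16, Design 6 15, Design 8 5. Design 8 has the fewest and is eliminated.
Round 4: Design 5 21, Design 6 15. Design 5 has a majority.

Design 4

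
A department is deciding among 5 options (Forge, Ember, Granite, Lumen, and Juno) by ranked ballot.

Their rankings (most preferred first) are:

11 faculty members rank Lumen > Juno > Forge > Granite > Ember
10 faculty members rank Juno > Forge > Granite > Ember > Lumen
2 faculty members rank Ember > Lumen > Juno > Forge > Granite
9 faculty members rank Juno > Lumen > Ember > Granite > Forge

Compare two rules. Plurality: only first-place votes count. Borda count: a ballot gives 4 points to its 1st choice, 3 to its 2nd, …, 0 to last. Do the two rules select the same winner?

Yes

Plurality first-place counts: Forge 0, Ember 2, Granite 0, Lumen 11, Juno 19 → Juno.
Borda totals: Forge 54, Ember 36, Granite 40, Lumen 77, Juno 113 → Juno.
The two rules agree on Juno.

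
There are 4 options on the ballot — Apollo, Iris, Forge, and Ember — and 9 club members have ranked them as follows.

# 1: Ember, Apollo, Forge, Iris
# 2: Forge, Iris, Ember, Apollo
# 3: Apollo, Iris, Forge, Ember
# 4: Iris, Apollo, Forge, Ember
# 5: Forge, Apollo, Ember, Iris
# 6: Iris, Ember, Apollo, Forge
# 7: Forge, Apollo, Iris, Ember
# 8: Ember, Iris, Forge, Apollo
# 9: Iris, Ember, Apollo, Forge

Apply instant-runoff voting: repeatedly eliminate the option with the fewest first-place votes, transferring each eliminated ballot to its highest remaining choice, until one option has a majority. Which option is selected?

Round 1: Iris 3, Forge 3, Ember 2, Apollo 1. Apollo has the fewest and is eliminated.
Round 2: Iris 4, Forge 3, Ember 2. Ember has the fewest and is eliminated.
Round 3: Iris 5, Forge 4. Iris has a majority.

Iris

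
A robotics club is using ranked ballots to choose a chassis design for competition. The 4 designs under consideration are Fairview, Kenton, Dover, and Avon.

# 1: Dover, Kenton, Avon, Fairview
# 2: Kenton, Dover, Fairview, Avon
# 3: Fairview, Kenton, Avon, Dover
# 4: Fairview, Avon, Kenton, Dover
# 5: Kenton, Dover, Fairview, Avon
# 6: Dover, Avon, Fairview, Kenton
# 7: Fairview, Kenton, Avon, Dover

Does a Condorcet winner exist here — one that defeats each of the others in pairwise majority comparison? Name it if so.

Head-to-head results (7 voters total):
Fairview vs Kenton: Fairview wins 4–3.
Fairview vs Dover: Dover wins 4–3.
Fairview vs Avon: Fairview wins 5–2.
Kenton vs Dover: Kenton wins 5–2.
Kenton vs Avon: Kenton wins 5–2.
Dover vs Avon: Dover wins 4–3.
No candidate beats all others: Fairview beats Kenton beats Dover beats Fairview, a majority cycle.

There is no Condorcet winner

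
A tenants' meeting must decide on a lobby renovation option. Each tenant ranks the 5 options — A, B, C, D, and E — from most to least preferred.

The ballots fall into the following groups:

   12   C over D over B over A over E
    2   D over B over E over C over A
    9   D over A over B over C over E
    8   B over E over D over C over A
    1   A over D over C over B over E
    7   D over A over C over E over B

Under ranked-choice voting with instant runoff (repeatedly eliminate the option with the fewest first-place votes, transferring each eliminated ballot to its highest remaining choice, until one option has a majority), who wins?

D

Round 1: D 18, C 12, B 8, A 1, E 0. E has the fewest and is eliminated.
Round 2: D 18, C 12, B 8, A 1. A has the fewest and is eliminated.
Round 3: D 19, C 12, B 8. B has the fewest and is eliminated.
Round 4: D 27, C 12. D has a majority.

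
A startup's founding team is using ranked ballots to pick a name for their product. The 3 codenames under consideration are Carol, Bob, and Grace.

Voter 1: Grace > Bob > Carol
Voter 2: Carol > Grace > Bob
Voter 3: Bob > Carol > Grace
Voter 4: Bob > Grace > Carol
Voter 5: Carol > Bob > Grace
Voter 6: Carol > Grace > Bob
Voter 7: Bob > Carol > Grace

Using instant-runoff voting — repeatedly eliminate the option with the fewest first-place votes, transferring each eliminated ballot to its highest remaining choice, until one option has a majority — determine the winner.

Round 1: Carol 3, Bob 3, Grace 1. Grace has the fewest and is eliminated.
Round 2: Bob 4, Carol 3. Bob has a majority.

Bob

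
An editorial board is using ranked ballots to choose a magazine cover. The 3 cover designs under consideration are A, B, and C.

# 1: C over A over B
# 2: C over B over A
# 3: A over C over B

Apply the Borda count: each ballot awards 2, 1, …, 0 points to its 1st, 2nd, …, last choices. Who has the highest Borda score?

C

Borda scores:
  A: 1 + 0 + 2 = 3
  B: 0 + 1 + 0 = 1
  C: 2 + 2 + 1 = 5
C has the highest total.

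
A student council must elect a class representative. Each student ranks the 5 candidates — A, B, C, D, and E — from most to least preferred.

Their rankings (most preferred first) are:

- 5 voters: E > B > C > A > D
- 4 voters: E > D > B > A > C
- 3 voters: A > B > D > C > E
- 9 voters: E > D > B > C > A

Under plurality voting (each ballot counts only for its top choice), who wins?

E

First-place vote totals:
  A: 3
  B: 0
  C: 0
  D: 0
  E: 18
E has the most first-place votes.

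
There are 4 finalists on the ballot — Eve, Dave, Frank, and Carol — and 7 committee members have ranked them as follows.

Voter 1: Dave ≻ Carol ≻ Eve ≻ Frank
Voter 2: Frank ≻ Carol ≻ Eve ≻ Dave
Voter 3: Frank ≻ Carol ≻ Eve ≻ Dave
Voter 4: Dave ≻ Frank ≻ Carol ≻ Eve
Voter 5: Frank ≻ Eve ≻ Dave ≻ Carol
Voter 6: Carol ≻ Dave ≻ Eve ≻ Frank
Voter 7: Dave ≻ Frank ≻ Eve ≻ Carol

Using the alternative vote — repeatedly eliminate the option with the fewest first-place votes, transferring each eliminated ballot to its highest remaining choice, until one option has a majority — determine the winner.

Dave

Round 1: Dave 3, Frank 3, Carol 1, Eve 0. Eve has the fewest and is eliminated.
Round 2: Dave 3, Frank 3, Carol 1. Carol has the fewest and is eliminated.
Round 3: Dave 4, Frank 3. Dave has a majority.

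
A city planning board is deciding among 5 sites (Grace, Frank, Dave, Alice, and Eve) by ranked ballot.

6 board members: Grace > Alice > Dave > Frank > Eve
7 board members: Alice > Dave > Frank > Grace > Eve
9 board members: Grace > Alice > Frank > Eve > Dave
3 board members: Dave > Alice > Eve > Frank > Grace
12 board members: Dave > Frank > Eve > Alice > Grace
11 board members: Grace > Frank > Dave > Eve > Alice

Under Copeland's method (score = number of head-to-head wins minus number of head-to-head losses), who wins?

Grace

Pairwise results:
  Grace vs Frank: Grace wins 26–22.
  Grace vs Dave: Grace wins 26–22.
  Grace vs Alice: Grace wins 26–22.
  Grace vs Eve: Grace wins 33–15.
  Frank vs Dave: Dave wins 28–20.
  Frank vs Alice: Alice wins 25–23.
  Frank vs Eve: Frank wins 45–3.
  Dave vs Alice: Dave wins 26–22.
  Dave vs Eve: Dave wins 39–9.
  Alice vs Eve: Alice wins 25–23.
Copeland scores (wins − losses):
  Grace: 4 − 0 = 4
  Frank: 1 − 3 = -2
  Dave: 3 − 1 = 2
  Alice: 2 − 2 = 0
  Eve: 0 − 4 = -4
Grace has the best Copeland score.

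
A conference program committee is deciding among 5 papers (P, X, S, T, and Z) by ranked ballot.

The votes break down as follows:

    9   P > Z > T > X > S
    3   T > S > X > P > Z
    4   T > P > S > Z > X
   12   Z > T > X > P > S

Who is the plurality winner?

Z

First-place vote totals:
  P: 9
  X: 0
  S: 0
  T: 7
  Z: 12
Z has the most first-place votes.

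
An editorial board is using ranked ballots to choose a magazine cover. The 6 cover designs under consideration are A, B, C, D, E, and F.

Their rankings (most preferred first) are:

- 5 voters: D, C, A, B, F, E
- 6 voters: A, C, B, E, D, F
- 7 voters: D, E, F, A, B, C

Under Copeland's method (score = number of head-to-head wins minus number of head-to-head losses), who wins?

D

Pairwise results:
  A vs B: A wins 18–0.
  A vs C: A wins 13–5.
  A vs D: D wins 12–6.
  A vs E: A wins 11–7.
  A vs F: A wins 11–7.
  B vs C: C wins 11–7.
  B vs D: D wins 12–6.
  B vs E: B wins 11–7.
  B vs F: B wins 11–7.
  C vs D: D wins 12–6.
  C vs E: C wins 11–7.
  C vs F: C wins 11–7.
  D vs E: D wins 12–6.
  D vs F: D wins 18–0.
  E vs F: E wins 13–5.
Copeland scores (wins − losses):
  A: 4 − 1 = 3
  B: 2 − 3 = -1
  C: 3 − 2 = 1
  D: 5 − 0 = 5
  E: 1 − 4 = -3
  F: 0 − 5 = -5
D has the best Copeland score.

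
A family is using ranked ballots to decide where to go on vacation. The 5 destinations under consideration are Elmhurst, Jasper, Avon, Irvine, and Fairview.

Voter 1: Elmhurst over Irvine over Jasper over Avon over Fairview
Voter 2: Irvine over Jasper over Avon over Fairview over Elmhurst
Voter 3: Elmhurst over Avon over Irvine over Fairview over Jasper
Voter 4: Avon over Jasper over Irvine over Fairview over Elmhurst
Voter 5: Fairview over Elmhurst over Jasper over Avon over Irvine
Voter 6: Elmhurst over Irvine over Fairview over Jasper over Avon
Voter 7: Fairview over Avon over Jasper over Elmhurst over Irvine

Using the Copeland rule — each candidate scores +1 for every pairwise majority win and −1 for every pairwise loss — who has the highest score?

Pairwise results:
  Elmhurst vs Jasper: Elmhurst wins 4–3.
  Elmhurst vs Avon: Elmhurst wins 4–3.
  Elmhurst vs Irvine: Elmhurst wins 5–2.
  Elmhurst vs Fairview: Fairview wins 4–3.
  Jasper vs Avon: Jasper wins 4–3.
  Jasper vs Irvine: Irvine wins 4–3.
  Jasper vs Fairview: Fairview wins 4–3.
  Avon vs Irvine: Avon wins 4–3.
  Avon vs Fairview: Avon wins 4–3.
  Irvine vs Fairview: Irvine wins 5–2.
Copeland scores (wins − losses):
  Elmhurst: 3 − 1 = 2
  Jasper: 1 − 3 = -2
  Avon: 2 − 2 = 0
  Irvine: 2 − 2 = 0
  Fairview: 2 − 2 = 0
Elmhurst has the best Copeland score.

Elmhurst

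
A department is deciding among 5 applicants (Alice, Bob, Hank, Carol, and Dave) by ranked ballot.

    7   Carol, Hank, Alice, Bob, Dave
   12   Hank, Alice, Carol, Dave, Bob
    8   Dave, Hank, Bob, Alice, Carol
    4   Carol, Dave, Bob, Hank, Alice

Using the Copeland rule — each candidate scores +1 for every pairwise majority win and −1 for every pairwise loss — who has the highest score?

Hank

Pairwise results:
  Alice vs Bob: Alice wins 19–12.
  Alice vs Hank: Hank wins 31–0.
  Alice vs Carol: Alice wins 20–11.
  Alice vs Dave: Alice wins 19–12.
  Bob vs Hank: Hank wins 27–4.
  Bob vs Carol: Carol wins 23–8.
  Bob vs Dave: Dave wins 24–7.
  Hank vs Carol: Hank wins 20–11.
  Hank vs Dave: Hank wins 19–12.
  Carol vs Dave: Carol wins 23–8.
Copeland scores (wins − losses):
  Alice: 3 − 1 = 2
  Bob: 0 − 4 = -4
  Hank: 4 − 0 = 4
  Carol: 2 − 2 = 0
  Dave: 1 − 3 = -2
Hank has the best Copeland score.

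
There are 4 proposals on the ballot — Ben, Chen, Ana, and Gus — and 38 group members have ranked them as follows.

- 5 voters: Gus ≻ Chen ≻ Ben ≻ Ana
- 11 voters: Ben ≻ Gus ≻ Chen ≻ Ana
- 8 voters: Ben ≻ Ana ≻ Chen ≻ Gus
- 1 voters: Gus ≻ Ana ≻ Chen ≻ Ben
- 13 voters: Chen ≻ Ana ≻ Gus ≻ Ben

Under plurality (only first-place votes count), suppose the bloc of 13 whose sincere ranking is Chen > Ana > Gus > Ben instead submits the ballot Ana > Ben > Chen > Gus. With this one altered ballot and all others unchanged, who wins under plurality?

Ben

First-place totals with the altered ballot: Ben 19, Chen 0, Ana 13, Gus 6.
The winner is unchanged: still Ben.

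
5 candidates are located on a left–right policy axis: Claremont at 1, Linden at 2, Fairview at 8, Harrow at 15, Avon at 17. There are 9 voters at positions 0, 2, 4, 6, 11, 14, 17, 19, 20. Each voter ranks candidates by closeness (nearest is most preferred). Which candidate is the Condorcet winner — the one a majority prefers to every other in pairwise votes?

Fairview

With single-peaked preferences on a line, the Condorcet winner is the candidate closest to the median voter.
The median voter (position 11) is closest to Fairview at 8.
Check: Fairview vs Harrow — voters closer to Fairview: 5 of 9.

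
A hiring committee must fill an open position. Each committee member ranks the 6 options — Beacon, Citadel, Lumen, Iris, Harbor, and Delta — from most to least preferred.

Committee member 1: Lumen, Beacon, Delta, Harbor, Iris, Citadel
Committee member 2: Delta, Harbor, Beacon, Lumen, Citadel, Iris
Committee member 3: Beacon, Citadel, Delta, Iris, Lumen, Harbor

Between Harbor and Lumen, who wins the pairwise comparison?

Lumen

Ballots ranking Harbor above Lumen: 1.
Ballots ranking Lumen above Harbor: 2.
Lumen wins the head-to-head, 2–1.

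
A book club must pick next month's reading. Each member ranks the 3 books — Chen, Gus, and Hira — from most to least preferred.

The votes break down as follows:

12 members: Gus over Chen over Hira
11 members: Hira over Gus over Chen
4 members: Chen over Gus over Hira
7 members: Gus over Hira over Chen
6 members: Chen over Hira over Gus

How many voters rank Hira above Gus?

Ballots ranking Hira above Gus: 11+6 = 17.
Ballots ranking Gus above Hira: 12+4+7 = 23.
So 17 of 40 voters prefer Hira to Gus.

17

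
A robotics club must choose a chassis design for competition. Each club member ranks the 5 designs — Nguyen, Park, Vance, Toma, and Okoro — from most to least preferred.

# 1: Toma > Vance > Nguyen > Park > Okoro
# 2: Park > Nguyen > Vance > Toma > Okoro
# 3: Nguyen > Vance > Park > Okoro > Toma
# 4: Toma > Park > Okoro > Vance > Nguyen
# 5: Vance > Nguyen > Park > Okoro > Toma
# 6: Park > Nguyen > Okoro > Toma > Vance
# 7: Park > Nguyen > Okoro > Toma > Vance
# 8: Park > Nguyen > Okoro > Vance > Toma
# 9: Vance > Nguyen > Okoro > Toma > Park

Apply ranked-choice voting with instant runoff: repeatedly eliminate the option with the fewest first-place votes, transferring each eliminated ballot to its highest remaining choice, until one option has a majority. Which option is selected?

Round 1: Park 4, Vance 2, Toma 2, Nguyen 1, Okoro 0. Okoro has the fewest and is eliminated.
Round 2: Park 4, Vance 2, Toma 2, Nguyen 1. Nguyen has the fewest and is eliminated.
Round 3: Park 4, Vance 3, Toma 2. Toma has the fewest and is eliminated.
Round 4: Park 5, Vance 4. Park has a majority.

Park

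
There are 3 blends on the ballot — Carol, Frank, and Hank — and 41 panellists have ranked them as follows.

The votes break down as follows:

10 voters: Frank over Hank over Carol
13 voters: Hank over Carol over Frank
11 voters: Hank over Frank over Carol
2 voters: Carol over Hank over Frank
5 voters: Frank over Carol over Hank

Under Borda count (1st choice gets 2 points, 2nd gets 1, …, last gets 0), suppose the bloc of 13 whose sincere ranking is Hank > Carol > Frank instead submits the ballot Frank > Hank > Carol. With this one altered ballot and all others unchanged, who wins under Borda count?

Borda totals with the altered ballot: Carol 9, Frank 67, Hank 47.
The switch changes the winner from Hank to Frank.

Frank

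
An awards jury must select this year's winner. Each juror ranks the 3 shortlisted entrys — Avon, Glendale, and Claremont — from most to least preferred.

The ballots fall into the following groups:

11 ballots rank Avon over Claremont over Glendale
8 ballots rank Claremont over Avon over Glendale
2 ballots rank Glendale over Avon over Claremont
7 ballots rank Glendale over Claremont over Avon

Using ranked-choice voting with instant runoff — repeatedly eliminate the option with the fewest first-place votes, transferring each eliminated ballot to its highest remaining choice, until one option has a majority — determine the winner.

Avon

Round 1: Avon 11, Glendale 9, Claremont 8. Claremont has the fewest and is eliminated.
Round 2: Avon 19, Glendale 9. Avon has a majority.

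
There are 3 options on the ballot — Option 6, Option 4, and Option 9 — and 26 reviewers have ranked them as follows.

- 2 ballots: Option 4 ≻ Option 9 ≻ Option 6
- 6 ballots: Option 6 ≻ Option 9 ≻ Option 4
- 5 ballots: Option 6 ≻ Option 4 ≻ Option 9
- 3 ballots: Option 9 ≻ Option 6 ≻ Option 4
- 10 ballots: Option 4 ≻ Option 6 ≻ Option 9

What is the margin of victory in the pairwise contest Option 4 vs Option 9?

Ballots ranking Option 4 above Option 9: 2+5+10 = 17.
Ballots ranking Option 9 above Option 4: 6+3 = 9.
Option 4 wins 17–9, a margin of 8.

8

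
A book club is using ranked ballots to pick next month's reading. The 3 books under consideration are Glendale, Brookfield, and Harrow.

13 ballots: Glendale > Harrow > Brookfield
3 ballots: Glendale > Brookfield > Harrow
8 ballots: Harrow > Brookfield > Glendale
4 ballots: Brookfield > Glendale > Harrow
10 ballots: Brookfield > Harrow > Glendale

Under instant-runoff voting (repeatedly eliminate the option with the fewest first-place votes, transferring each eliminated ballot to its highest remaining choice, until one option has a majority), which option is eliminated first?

Harrow

Round 1: Glendale 16, Brookfield 14, Harrow 8. Harrow has the fewest and is eliminated.
Round 2: Brookfield 22, Glendale 16. Brookfield has a majority.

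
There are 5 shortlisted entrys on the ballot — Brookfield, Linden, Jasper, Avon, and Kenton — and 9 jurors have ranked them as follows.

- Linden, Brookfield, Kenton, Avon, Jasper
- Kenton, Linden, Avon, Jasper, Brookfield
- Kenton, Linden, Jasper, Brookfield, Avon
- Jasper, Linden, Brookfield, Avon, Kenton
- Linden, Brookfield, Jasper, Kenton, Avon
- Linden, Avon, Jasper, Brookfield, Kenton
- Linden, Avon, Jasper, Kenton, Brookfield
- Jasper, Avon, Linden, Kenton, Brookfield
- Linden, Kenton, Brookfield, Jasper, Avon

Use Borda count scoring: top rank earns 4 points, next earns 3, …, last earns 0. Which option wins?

Linden

Borda scores:
  Brookfield: 3 + 0 + 1 + 2 + 3 + 1 + 0 + 0 + 2 = 12
  Linden: 4 + 3 + 3 + 3 + 4 + 4 + 4 + 2 + 4 = 31
  Jasper: 0 + 1 + 2 + 4 + 2 + 2 + 2 + 4 + 1 = 18
  Avon: 1 + 2 + 0 + 1 + 0 + 3 + 3 + 3 + 0 = 13
  Kenton: 2 + 4 + 4 + 0 + 1 + 0 + 1 + 1 + 3 = 16
Linden has the highest total.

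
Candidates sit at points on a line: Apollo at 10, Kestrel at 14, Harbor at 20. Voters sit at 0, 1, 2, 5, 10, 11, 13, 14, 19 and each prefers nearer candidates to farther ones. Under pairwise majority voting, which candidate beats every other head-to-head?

With single-peaked preferences on a line, the Condorcet winner is the candidate closest to the median voter.
The median voter (position 10) is closest to Apollo at 10.
Check: Apollo vs Harbor — voters closer to Apollo: 8 of 9.

Apollo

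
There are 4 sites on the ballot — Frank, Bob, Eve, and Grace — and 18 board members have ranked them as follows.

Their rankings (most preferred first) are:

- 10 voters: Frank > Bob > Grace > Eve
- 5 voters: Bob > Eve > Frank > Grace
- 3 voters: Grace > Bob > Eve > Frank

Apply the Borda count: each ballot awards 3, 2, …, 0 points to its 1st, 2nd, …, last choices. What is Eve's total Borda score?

Borda scores:
  Frank: 10·3 + 5·1 + 3·0 = 35
  Bob: 10·2 + 5·3 + 3·2 = 41
  Eve: 10·0 + 5·2 + 3·1 = 13
  Grace: 10·1 + 5·0 + 3·3 = 19

13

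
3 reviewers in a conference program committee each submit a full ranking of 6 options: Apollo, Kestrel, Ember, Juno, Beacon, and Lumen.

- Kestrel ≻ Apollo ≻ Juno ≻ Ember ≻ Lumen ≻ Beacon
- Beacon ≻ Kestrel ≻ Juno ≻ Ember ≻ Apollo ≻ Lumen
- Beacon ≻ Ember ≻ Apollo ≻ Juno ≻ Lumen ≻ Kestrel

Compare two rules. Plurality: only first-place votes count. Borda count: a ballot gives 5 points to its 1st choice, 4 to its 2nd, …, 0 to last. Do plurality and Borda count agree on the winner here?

Plurality first-place counts: Apollo 0, Kestrel 1, Ember 0, Juno 0, Beacon 2, Lumen 0 → Beacon.
Borda totals: Apollo 8, Kestrel 9, Ember 8, Juno 8, Beacon 10, Lumen 2 → Beacon.
The two rules agree on Beacon.

Yes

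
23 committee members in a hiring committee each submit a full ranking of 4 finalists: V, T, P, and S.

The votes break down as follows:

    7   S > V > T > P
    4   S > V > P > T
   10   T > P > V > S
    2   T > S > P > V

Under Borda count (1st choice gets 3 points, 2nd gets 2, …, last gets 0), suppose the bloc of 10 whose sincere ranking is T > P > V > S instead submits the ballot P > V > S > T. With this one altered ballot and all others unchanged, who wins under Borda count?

S

Borda totals with the altered ballot: V 42, T 13, P 36, S 47.
The switch changes the winner from T to S.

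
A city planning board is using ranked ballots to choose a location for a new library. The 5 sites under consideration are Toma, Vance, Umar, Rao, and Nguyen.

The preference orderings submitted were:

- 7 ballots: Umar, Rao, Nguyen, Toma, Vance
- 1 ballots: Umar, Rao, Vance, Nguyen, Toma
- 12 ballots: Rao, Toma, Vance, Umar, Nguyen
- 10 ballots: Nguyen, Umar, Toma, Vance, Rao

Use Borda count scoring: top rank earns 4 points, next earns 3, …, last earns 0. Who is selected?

Umar

Borda scores:
  Toma: 7·1 + 0 + 12·3 + 10·2 = 63
  Vance: 7·0 + 2 + 12·2 + 10·1 = 36
  Umar: 7·4 + 4 + 12·1 + 10·3 = 74
  Rao: 7·3 + 3 + 12·4 + 10·0 = 72
  Nguyen: 7·2 + 1 + 12·0 + 10·4 = 55
Umar has the highest total.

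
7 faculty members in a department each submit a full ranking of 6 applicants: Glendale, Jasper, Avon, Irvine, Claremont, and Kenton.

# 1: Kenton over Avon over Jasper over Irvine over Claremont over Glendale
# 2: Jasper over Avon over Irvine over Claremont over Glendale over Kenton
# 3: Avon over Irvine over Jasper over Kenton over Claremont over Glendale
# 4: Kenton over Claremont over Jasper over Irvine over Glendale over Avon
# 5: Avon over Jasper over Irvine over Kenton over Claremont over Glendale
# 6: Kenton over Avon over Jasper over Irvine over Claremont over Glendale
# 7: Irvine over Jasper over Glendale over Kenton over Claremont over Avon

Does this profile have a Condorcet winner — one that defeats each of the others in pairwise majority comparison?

No

Head-to-head results (7 voters total):
Glendale vs Jasper: Jasper wins 7–0.
Glendale vs Avon: Avon wins 5–2.
Glendale vs Irvine: Irvine wins 7–0.
Glendale vs Claremont: Claremont wins 6–1.
Glendale vs Kenton: Kenton wins 5–2.
Jasper vs Avon: Avon wins 4–3.
Jasper vs Irvine: Jasper wins 5–2.
Jasper vs Claremont: Jasper wins 6–1.
Jasper vs Kenton: Jasper wins 4–3.
Avon vs Irvine: Avon wins 5–2.
Avon vs Claremont: Avon wins 5–2.
Avon vs Kenton: Kenton wins 4–3.
Irvine vs Claremont: Irvine wins 6–1.
Irvine vs Kenton: Irvine wins 4–3.
Claremont vs Kenton: Kenton wins 6–1.
No candidate beats all others: Jasper beats Kenton beats Avon beats Jasper, a majority cycle.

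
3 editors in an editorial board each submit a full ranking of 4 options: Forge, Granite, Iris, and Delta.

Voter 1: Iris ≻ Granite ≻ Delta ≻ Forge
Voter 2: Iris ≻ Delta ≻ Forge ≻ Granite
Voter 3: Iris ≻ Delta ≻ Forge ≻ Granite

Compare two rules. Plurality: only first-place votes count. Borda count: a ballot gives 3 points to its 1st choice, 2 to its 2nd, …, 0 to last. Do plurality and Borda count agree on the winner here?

Plurality first-place counts: Forge 0, Granite 0, Iris 3, Delta 0 → Iris.
Borda totals: Forge 2, Granite 2, Iris 9, Delta 5 → Iris.
The two rules agree on Iris.

Yes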